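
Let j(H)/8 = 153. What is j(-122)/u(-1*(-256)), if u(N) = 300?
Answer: 102/25 ≈ 4.0800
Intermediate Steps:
j(H) = 1224 (j(H) = 8*153 = 1224)
j(-122)/u(-1*(-256)) = 1224/300 = 1224*(1/300) = 102/25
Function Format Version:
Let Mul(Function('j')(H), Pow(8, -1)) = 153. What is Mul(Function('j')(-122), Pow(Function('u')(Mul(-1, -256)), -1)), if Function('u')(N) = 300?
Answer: Rational(102, 25) ≈ 4.0800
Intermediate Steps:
Function('j')(H) = 1224 (Function('j')(H) = Mul(8, 153) = 1224)
Mul(Function('j')(-122), Pow(Function('u')(Mul(-1, -256)), -1)) = Mul(1224, Pow(300, -1)) = Mul(1224, Rational(1, 300)) = Rational(102, 25)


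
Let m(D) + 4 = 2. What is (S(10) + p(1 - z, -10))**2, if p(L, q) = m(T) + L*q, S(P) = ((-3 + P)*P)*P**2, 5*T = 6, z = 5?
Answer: 49533444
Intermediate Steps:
T = 6/5 (T = (1/5)*6 = 6/5 ≈ 1.2000)
m(D) = -2 (m(D) = -4 + 2 = -2)
S(P) = P**3*(-3 + P) (S(P) = (P*(-3 + P))*P**2 = P**3*(-3 + P))
p(L, q) = -2 + L*q
(S(10) + p(1 - z, -10))**2 = (10**3*(-3 + 10) + (-2 + (1 - 1*5)*(-10)))**2 = (1000*7 + (-2 + (1 - 5)*(-10)))**2 = (7000 + (-2 - 4*(-10)))**2 = (7000 + (-2 + 40))**2 = (7000 + 38)**2 = 7038**2 = 49533444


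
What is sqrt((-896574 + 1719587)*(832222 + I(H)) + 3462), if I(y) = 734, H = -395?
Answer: 3*sqrt(76170402210) ≈ 8.2797e+5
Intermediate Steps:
sqrt((-896574 + 1719587)*(832222 + I(H)) + 3462) = sqrt((-896574 + 1719587)*(832222 + 734) + 3462) = sqrt(823013*832956 + 3462) = sqrt(685533616428 + 3462) = sqrt(685533619890) = 3*sqrt(76170402210)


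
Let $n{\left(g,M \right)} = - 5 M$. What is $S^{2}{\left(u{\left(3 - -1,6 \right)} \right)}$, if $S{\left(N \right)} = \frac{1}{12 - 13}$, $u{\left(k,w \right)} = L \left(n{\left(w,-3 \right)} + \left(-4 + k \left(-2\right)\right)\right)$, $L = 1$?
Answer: $1$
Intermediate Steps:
$u{\left(k,w \right)} = 11 - 2 k$ ($u{\left(k,w \right)} = 1 \left(\left(-5\right) \left(-3\right) + \left(-4 + k \left(-2\right)\right)\right) = 1 \left(15 - \left(4 + 2 k\right)\right) = 1 \left(11 - 2 k\right) = 11 - 2 k$)
$S{\left(N \right)} = -1$ ($S{\left(N \right)} = \frac{1}{-1} = -1$)
$S^{2}{\left(u{\left(3 - -1,6 \right)} \right)} = \left(-1\right)^{2} = 1$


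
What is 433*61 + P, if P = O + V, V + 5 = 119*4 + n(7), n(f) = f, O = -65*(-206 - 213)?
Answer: 54126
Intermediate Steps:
O = 27235 (O = -65*(-419) = 27235)
V = 478 (V = -5 + (119*4 + 7) = -5 + (476 + 7) = -5 + 483 = 478)
P = 27713 (P = 27235 + 478 = 27713)
433*61 + P = 433*61 + 27713 = 26413 + 27713 = 54126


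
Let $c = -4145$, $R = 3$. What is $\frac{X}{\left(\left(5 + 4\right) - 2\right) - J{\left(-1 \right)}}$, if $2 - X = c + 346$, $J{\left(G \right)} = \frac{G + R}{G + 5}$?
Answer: $\frac{7602}{13} \approx 584.77$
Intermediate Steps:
$J{\left(G \right)} = \frac{3 + G}{5 + G}$ ($J{\left(G \right)} = \frac{G + 3}{G + 5} = \frac{3 + G}{5 + G}$)
$X = 3801$ ($X = 2 - \left(-4145 + 346\right) = 2 - -3799 = 2 + 3799 = 3801$)
$\frac{X}{\left(\left(5 + 4\right) - 2\right) - J{\left(-1 \right)}} = \frac{3801}{\left(\left(5 + 4\right) - 2\right) - \frac{3 - 1}{5 - 1}} = \frac{3801}{\left(9 - 2\right) - \frac{1}{4} \cdot 2} = \frac{3801}{7 - \frac{1}{4} \cdot 2} = \frac{3801}{7 - \frac{1}{2}} = \frac{3801}{\frac{13}{2}} = 3801 \cdot \frac{2}{13} = \frac{7602}{13}$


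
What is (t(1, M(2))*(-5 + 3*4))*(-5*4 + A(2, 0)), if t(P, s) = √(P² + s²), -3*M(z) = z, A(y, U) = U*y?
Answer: -140*√13/3 ≈ -168.26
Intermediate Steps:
M(z) = -z/3
(t(1, M(2))*(-5 + 3*4))*(-5*4 + A(2, 0)) = (√(1² + (-⅓*2)²)*(-5 + 3*4))*(-5*4 + 0*2) = (√(1 + (-⅔)²)*(-5 + 12))*(-20 + 0) = (√(1 + 4/9)*7)*(-20) = (√(13/9)*7)*(-20) = ((√13/3)*7)*(-20) = (7*√13/3)*(-20) = -140*√13/3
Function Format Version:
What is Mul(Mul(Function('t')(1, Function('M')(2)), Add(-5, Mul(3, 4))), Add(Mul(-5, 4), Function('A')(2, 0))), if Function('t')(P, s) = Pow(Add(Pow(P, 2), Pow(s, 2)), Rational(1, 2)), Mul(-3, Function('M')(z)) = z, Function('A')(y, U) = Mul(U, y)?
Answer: Mul(Rational(-140, 3), Pow(13, Rational(1, 2))) ≈ -168.26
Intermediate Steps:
Function('M')(z) = Mul(Rational(-1, 3), z)
Mul(Mul(Function('t')(1, Function('M')(2)), Add(-5, Mul(3, 4))), Add(Mul(-5, 4), Function('A')(2, 0))) = Mul(Mul(Pow(Add(Pow(1, 2), Pow(Mul(Rational(-1, 3), 2), 2)), Rational(1, 2)), Add(-5, Mul(3, 4))), Add(Mul(-5, 4), Mul(0, 2))) = Mul(Mul(Pow(Add(1, Pow(Rational(-2, 3), 2)), Rational(1, 2)), Add(-5, 12)), Add(-20, 0)) = Mul(Mul(Pow(Add(1, Rational(4, 9)), Rational(1, 2)), 7), -20) = Mul(Mul(Pow(Rational(13, 9), Rational(1, 2)), 7), -20) = Mul(Mul(Mul(Rational(1, 3), Pow(13, Rational(1, 2))), 7), -20) = Mul(Mul(Rational(7, 3), Pow(13, Rational(1, 2))), -20) = Mul(Rational(-140, 3), Pow(13, Rational(1, 2)))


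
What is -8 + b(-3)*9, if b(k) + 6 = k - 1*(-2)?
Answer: -71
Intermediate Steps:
b(k) = -4 + k (b(k) = -6 + (k - 1*(-2)) = -6 + (k + 2) = -6 + (2 + k) = -4 + k)
-8 + b(-3)*9 = -8 + (-4 - 3)*9 = -8 - 7*9 = -8 - 63 = -71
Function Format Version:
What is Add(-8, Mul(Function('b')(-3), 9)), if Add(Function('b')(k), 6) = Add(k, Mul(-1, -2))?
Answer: -71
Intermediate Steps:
Function('b')(k) = Add(-4, k) (Function('b')(k) = Add(-6, Add(k, Mul(-1, -2))) = Add(-6, Add(k, 2)) = Add(-6, Add(2, k)) = Add(-4, k))
Add(-8, Mul(Function('b')(-3), 9)) = Add(-8, Mul(Add(-4, -3), 9)) = Add(-8, Mul(-7, 9)) = Add(-8, -63) = -71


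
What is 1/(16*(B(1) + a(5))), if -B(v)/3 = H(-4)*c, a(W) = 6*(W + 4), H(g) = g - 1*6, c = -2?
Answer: -1/96 ≈ -0.010417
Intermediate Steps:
H(g) = -6 + g (H(g) = g - 6 = -6 + g)
a(W) = 24 + 6*W (a(W) = 6*(4 + W) = 24 + 6*W)
B(v) = -60 (B(v) = -3*(-6 - 4)*(-2) = -(-30)*(-2) = -3*20 = -60)
1/(16*(B(1) + a(5))) = 1/(16*(-60 + (24 + 6*5))) = 1/(16*(-60 + (24 + 30))) = 1/(16*(-60 + 54)) = 1/(16*(-6)) = 1/(-96) = -1/96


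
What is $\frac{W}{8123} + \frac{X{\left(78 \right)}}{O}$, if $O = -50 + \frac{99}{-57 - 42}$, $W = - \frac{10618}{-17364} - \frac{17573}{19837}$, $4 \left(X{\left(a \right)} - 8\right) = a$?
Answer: $- \frac{6412403990468}{11891349775947} \approx -0.53925$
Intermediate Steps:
$X{\left(a \right)} = 8 + \frac{a}{4}$
$W = - \frac{47254153}{172224834}$ ($W = \left(-10618\right) \left(- \frac{1}{17364}\right) - \frac{17573}{19837} = \frac{5309}{8682} - \frac{17573}{19837} = - \frac{47254153}{172224834} \approx -0.27437$)
$O = -51$ ($O = -50 + \frac{99}{-99} = -50 + 99 \left(- \frac{1}{99}\right) = -50 - 1 = -51$)
$\frac{W}{8123} + \frac{X{\left(78 \right)}}{O} = - \frac{47254153}{172224834 \cdot 8123} + \frac{8 + \frac{1}{4} \cdot 78}{-51} = \left(- \frac{47254153}{172224834}\right) \frac{1}{8123} + \left(8 + \frac{39}{2}\right) \left(- \frac{1}{51}\right) = - \frac{47254153}{1398982326582} + \frac{55}{2} \left(- \frac{1}{51}\right) = - \frac{47254153}{1398982326582} - \frac{55}{102} = - \frac{6412403990468}{11891349775947}$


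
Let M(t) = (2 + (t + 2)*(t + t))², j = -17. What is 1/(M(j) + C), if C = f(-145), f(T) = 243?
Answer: 1/262387 ≈ 3.8112e-6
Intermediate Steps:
C = 243
M(t) = (2 + 2*t*(2 + t))² (M(t) = (2 + (2 + t)*(2*t))² = (2 + 2*t*(2 + t))²)
1/(M(j) + C) = 1/(4*(1 + (-17)² + 2*(-17))² + 243) = 1/(4*(1 + 289 - 34)² + 243) = 1/(4*256² + 243) = 1/(4*65536 + 243) = 1/(262144 + 243) = 1/262387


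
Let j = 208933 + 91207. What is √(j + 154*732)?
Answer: 2*√103217 ≈ 642.55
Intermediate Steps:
j = 300140
√(j + 154*732) = √(300140 + 154*732) = √(300140 + 112728) = √412868 = 2*√103217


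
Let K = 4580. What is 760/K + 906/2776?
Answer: 156481/317852 ≈ 0.49231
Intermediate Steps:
760/K + 906/2776 = 760/4580 + 906/2776 = 760*(1/4580) + 906*(1/2776) = 38/229 + 453/1388 = 156481/317852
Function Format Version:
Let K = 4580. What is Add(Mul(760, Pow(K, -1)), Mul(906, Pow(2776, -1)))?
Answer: Rational(156481, 317852) ≈ 0.49231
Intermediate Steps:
Add(Mul(760, Pow(K, -1)), Mul(906, Pow(2776, -1))) = Add(Mul(760, Pow(4580, -1)), Mul(906, Pow(2776, -1))) = Add(Mul(760, Rational(1, 4580)), Mul(906, Rational(1, 2776))) = Add(Rational(38, 229), Rational(453, 1388)) = Rational(156481, 317852)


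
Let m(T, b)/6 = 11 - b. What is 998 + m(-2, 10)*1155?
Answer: 7928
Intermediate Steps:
m(T, b) = 66 - 6*b (m(T, b) = 6*(11 - b) = 66 - 6*b)
998 + m(-2, 10)*1155 = 998 + (66 - 6*10)*1155 = 998 + (66 - 60)*1155 = 998 + 6*1155 = 998 + 6930 = 7928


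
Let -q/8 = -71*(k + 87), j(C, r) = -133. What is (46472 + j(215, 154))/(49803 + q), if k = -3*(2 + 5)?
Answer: 46339/87291 ≈ 0.53086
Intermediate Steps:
k = -21 (k = -3*7 = -21)
q = 37488 (q = -(-568)*(-21 + 87) = -(-568)*66 = -8*(-4686) = 37488)
(46472 + j(215, 154))/(49803 + q) = (46472 - 133)/(49803 + 37488) = 46339/87291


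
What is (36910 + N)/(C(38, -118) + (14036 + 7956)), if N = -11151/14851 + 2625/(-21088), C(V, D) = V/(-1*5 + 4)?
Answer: 11559121709917/6875507353152 ≈ 1.6812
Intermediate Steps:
C(V, D) = -V (C(V, D) = V/(-5 + 4) = V/(-1) = V*(-1) = -V)
N = -274136163/313177888 (N = -11151*1/14851 + 2625*(-1/21088) = -11151/14851 - 2625/21088 = -274136163/313177888 ≈ -0.87534)
(36910 + N)/(C(38, -118) + (14036 + 7956)) = (36910 - 274136163/313177888)/(-1*38 + (14036 + 7956)) = 11559121709917/(313177888*(-38 + 21992)) = (11559121709917/313177888)/21954 = (11559121709917/313177888)*(1/21954) = 11559121709917/6875507353152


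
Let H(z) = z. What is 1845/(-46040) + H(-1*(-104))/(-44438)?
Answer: -8677627/204592552 ≈ -0.042414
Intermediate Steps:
1845/(-46040) + H(-1*(-104))/(-44438) = 1845/(-46040) - 1*(-104)/(-44438) = 1845*(-1/46040) + 104*(-1/44438) = -369/9208 - 52/22219 = -8677627/204592552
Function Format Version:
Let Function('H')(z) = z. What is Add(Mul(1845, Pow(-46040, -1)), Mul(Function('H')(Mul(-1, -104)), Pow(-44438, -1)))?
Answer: Rational(-8677627, 204592552) ≈ -0.042414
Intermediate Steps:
Add(Mul(1845, Pow(-46040, -1)), Mul(Function('H')(Mul(-1, -104)), Pow(-44438, -1))) = Add(Mul(1845, Pow(-46040, -1)), Mul(Mul(-1, -104), Pow(-44438, -1))) = Add(Mul(1845, Rational(-1, 46040)), Mul(104, Rational(-1, 44438))) = Add(Rational(-369, 9208), Rational(-52, 22219)) = Rational(-8677627, 204592552)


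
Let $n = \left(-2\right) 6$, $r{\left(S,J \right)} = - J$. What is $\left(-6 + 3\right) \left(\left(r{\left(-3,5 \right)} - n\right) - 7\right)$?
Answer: $0$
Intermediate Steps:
$n = -12$
$\left(-6 + 3\right) \left(\left(r{\left(-3,5 \right)} - n\right) - 7\right) = \left(-6 + 3\right) \left(\left(\left(-1\right) 5 - -12\right) - 7\right) = - 3 \left(\left(-5 + 12\right) - 7\right) = - 3 \left(7 - 7\right) = \left(-3\right) 0 = 0$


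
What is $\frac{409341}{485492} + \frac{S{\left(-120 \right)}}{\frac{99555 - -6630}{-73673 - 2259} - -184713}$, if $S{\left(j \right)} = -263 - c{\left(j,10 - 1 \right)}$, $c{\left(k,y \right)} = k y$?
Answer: $\frac{5771339124423319}{6809278402029852} \approx 0.84757$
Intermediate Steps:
$S{\left(j \right)} = -263 - 9 j$ ($S{\left(j \right)} = -263 - j \left(10 - 1\right) = -263 - j 9 = -263 - 9 j$)
$\frac{409341}{485492} + \frac{S{\left(-120 \right)}}{\frac{99555 - -6630}{-73673 - 2259} - -184713} = \frac{409341}{485492} + \frac{-263 - -1080}{\frac{99555 - -6630}{-73673 - 2259} - -184713} = 409341 \cdot \frac{1}{485492} + \frac{-263 + 1080}{\frac{99555 + 6630}{-75932} + 184713} = \frac{409341}{485492} + \frac{817}{106185 \left(- \frac{1}{75932}\right) + 184713} = \frac{409341}{485492} + \frac{817}{- \frac{106185}{75932} + 184713} = \frac{409341}{485492} + \frac{817}{\frac{14025521331}{75932}} = \frac{409341}{485492} + 817 \cdot \frac{75932}{14025521331} = \frac{409341}{485492} + \frac{62036444}{14025521331} = \frac{5771339124423319}{6809278402029852}$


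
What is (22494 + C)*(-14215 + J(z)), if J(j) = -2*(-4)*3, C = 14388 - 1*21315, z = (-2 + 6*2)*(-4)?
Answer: -220911297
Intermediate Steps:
z = -40 (z = (-2 + 12)*(-4) = 10*(-4) = -40)
C = -6927 (C = 14388 - 21315 = -6927)
J(j) = 24 (J(j) = 8*3 = 24)
(22494 + C)*(-14215 + J(z)) = (22494 - 6927)*(-14215 + 24) = 15567*(-14191) = -220911297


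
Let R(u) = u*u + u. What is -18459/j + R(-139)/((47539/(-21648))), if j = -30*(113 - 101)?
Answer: -16512574951/1901560 ≈ -8683.7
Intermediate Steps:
j = -360 (j = -30*12 = -360)
R(u) = u + u² (R(u) = u² + u = u + u²)
-18459/j + R(-139)/((47539/(-21648))) = -18459/(-360) + (-139*(1 - 139))/((47539/(-21648))) = -18459*(-1/360) + (-139*(-138))/((47539*(-1/21648))) = 2051/40 + 19182/(-47539/21648) = 2051/40 + 19182*(-21648/47539) = 2051/40 - 415251936/47539 = -16512574951/1901560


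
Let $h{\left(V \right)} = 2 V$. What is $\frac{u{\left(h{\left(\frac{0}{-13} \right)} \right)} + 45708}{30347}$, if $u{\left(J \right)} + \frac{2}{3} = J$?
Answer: $\frac{137122}{91041} \approx 1.5062$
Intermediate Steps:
$u{\left(J \right)} = - \frac{2}{3} + J$
$\frac{u{\left(h{\left(\frac{0}{-13} \right)} \right)} + 45708}{30347} = \frac{\left(- \frac{2}{3} + 2 \frac{0}{-13}\right) + 45708}{30347} = \left(\left(- \frac{2}{3} + 2 \cdot 0 \left(- \frac{1}{13}\right)\right) + 45708\right) \frac{1}{30347} = \left(\left(- \frac{2}{3} + 2 \cdot 0\right) + 45708\right) \frac{1}{30347} = \left(\left(- \frac{2}{3} + 0\right) + 45708\right) \frac{1}{30347} = \left(- \frac{2}{3} + 45708\right) \frac{1}{30347} = \frac{137122}{3} \cdot \frac{1}{30347} = \frac{137122}{91041}$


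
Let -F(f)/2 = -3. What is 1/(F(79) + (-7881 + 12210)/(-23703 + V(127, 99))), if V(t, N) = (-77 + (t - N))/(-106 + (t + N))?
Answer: 2844409/16546974 ≈ 0.17190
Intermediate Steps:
F(f) = 6 (F(f) = -2*(-3) = 6)
V(t, N) = (-77 + t - N)/(-106 + N + t) (V(t, N) = (-77 + t - N)/(-106 + (N + t)) = (-77 + t - N)/(-106 + N + t))
1/(F(79) + (-7881 + 12210)/(-23703 + V(127, 99))) = 1/(6 + (-7881 + 12210)/(-23703 + (-77 + 127 - 1*99)/(-106 + 99 + 127))) = 1/(6 + 4329/(-23703 + (-77 + 127 - 99)/120)) = 1/(6 + 4329/(-23703 + (1/120)*(-49))) = 1/(6 + 4329/(-23703 - 49/120)) = 1/(6 + 4329/(-2844409/120)) = 1/(6 + 4329*(-120/2844409)) = 1/(6 - 519480/2844409) = 1/(16546974/2844409) = 2844409/16546974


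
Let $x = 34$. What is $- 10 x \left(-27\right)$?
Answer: $9180$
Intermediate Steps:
$- 10 x \left(-27\right) = \left(-10\right) 34 \left(-27\right) = \left(-340\right) \left(-27\right) = 9180$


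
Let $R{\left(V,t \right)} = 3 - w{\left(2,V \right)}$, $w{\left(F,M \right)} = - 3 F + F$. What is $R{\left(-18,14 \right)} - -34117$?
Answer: $34124$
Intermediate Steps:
$w{\left(F,M \right)} = - 2 F$
$R{\left(V,t \right)} = 7$ ($R{\left(V,t \right)} = 3 - \left(-2\right) 2 = 3 - -4 = 3 + 4 = 7$)
$R{\left(-18,14 \right)} - -34117 = 7 - -34117 = 7 + 34117 = 34124$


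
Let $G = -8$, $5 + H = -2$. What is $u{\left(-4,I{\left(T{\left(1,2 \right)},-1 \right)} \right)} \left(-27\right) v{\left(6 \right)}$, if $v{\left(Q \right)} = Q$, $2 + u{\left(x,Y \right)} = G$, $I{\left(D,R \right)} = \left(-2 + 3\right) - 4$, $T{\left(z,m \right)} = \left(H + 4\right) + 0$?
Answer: $1620$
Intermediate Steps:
$H = -7$ ($H = -5 - 2 = -7$)
$T{\left(z,m \right)} = -3$ ($T{\left(z,m \right)} = \left(-7 + 4\right) + 0 = -3 + 0 = -3$)
$I{\left(D,R \right)} = -3$ ($I{\left(D,R \right)} = 1 - 4 = -3$)
$u{\left(x,Y \right)} = -10$ ($u{\left(x,Y \right)} = -2 - 8 = -10$)
$u{\left(-4,I{\left(T{\left(1,2 \right)},-1 \right)} \right)} \left(-27\right) v{\left(6 \right)} = \left(-10\right) \left(-27\right) 6 = 270 \cdot 6 = 1620$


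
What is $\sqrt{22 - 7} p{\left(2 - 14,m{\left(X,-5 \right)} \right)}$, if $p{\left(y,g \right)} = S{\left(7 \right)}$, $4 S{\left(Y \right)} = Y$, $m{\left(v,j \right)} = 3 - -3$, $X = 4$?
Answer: $\frac{7 \sqrt{15}}{4} \approx 6.7777$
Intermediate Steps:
$m{\left(v,j \right)} = 6$ ($m{\left(v,j \right)} = 3 + 3 = 6$)
$S{\left(Y \right)} = \frac{Y}{4}$
$p{\left(y,g \right)} = \frac{7}{4}$ ($p{\left(y,g \right)} = \frac{1}{4} \cdot 7 = \frac{7}{4}$)
$\sqrt{22 - 7} p{\left(2 - 14,m{\left(X,-5 \right)} \right)} = \sqrt{22 - 7} \cdot \frac{7}{4} = \sqrt{15} \cdot \frac{7}{4} = \frac{7 \sqrt{15}}{4}$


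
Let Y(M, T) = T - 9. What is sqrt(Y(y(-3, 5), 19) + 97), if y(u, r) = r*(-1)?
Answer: sqrt(107) ≈ 10.344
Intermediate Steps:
y(u, r) = -r
Y(M, T) = -9 + T
sqrt(Y(y(-3, 5), 19) + 97) = sqrt((-9 + 19) + 97) = sqrt(10 + 97) = sqrt(107)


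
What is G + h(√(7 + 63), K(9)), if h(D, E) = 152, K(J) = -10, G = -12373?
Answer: -12221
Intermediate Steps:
G + h(√(7 + 63), K(9)) = -12373 + 152 = -12221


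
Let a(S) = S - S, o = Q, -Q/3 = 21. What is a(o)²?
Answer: 0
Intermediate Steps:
Q = -63 (Q = -3*21 = -63)
o = -63
a(S) = 0
a(o)² = 0² = 0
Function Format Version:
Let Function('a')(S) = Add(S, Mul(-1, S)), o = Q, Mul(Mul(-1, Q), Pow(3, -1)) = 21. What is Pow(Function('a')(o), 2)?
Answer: 0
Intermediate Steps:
Q = -63 (Q = Mul(-3, 21) = -63)
o = -63
Function('a')(S) = 0
Pow(Function('a')(o), 2) = Pow(0, 2) = 0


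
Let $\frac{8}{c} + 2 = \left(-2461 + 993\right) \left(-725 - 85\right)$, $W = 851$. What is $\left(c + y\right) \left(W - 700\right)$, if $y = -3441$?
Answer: $- \frac{308917112945}{594539} \approx -5.1959 \cdot 10^{5}$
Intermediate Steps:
$c = \frac{4}{594539}$ ($c = \frac{8}{-2 + \left(-2461 + 993\right) \left(-725 - 85\right)} = \frac{8}{-2 - -1189080} = \frac{8}{-2 + 1189080} = \frac{8}{1189078} = 8 \cdot \frac{1}{1189078} = \frac{4}{594539} \approx 6.7279 \cdot 10^{-6}$)
$\left(c + y\right) \left(W - 700\right) = \left(\frac{4}{594539} - 3441\right) \left(851 - 700\right) = \left(- \frac{2045808695}{594539}\right) 151 = - \frac{308917112945}{594539}$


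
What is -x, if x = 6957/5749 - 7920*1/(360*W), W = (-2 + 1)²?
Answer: 119521/5749 ≈ 20.790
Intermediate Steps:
W = 1 (W = (-1)² = 1)
x = -119521/5749 (x = 6957/5749 - 7920/((-10*12*(-3))) = 6957*(1/5749) - 7920/((-(-360))) = 6957/5749 - 7920/((-10*(-36))) = 6957/5749 - 7920/360 = 6957/5749 - 7920*1/360 = 6957/5749 - 22 = -119521/5749 ≈ -20.790)
-x = -1*(-119521/5749) = 119521/5749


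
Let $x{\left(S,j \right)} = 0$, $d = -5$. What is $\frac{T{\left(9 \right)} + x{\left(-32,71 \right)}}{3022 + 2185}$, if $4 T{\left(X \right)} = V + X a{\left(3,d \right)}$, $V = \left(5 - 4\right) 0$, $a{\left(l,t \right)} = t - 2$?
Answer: $- \frac{63}{20828} \approx -0.0030248$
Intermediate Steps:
$a{\left(l,t \right)} = -2 + t$
$V = 0$ ($V = 1 \cdot 0 = 0$)
$T{\left(X \right)} = - \frac{7 X}{4}$ ($T{\left(X \right)} = \frac{0 + X \left(-2 - 5\right)}{4} = \frac{0 + X \left(-7\right)}{4} = \frac{0 - 7 X}{4} = \frac{\left(-7\right) X}{4} = - \frac{7 X}{4}$)
$\frac{T{\left(9 \right)} + x{\left(-32,71 \right)}}{3022 + 2185} = \frac{\left(- \frac{7}{4}\right) 9 + 0}{3022 + 2185} = \frac{- \frac{63}{4} + 0}{5207} = \left(- \frac{63}{4}\right) \frac{1}{5207} = - \frac{63}{20828}$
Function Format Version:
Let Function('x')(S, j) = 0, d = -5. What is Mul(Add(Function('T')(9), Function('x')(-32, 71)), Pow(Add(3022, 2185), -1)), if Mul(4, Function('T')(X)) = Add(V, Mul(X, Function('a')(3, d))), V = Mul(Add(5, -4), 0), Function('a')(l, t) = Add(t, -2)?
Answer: Rational(-63, 20828) ≈ -0.0030248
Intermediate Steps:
Function('a')(l, t) = Add(-2, t)
V = 0 (V = Mul(1, 0) = 0)
Function('T')(X) = Mul(Rational(-7, 4), X) (Function('T')(X) = Mul(Rational(1, 4), Add(0, Mul(X, Add(-2, -5)))) = Mul(Rational(1, 4), Add(0, Mul(X, -7))) = Mul(Rational(1, 4), Add(0, Mul(-7, X))) = Mul(Rational(1, 4), Mul(-7, X)) = Mul(Rational(-7, 4), X))
Mul(Add(Function('T')(9), Function('x')(-32, 71)), Pow(Add(3022, 2185), -1)) = Mul(Add(Mul(Rational(-7, 4), 9), 0), Pow(Add(3022, 2185), -1)) = Mul(Add(Rational(-63, 4), 0), Pow(5207, -1)) = Mul(Rational(-63, 4), Rational(1, 5207)) = Rational(-63, 20828)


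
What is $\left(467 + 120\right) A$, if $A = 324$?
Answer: $190188$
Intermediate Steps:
$\left(467 + 120\right) A = \left(467 + 120\right) 324 = 587 \cdot 324 = 190188$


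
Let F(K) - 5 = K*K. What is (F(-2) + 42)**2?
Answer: 2601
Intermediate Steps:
F(K) = 5 + K**2 (F(K) = 5 + K*K = 5 + K**2)
(F(-2) + 42)**2 = ((5 + (-2)**2) + 42)**2 = ((5 + 4) + 42)**2 = (9 + 42)**2 = 51**2 = 2601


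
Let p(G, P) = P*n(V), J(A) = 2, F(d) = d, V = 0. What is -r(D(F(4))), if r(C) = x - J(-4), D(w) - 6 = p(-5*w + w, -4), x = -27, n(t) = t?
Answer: 29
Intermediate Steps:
p(G, P) = 0 (p(G, P) = P*0 = 0)
D(w) = 6 (D(w) = 6 + 0 = 6)
r(C) = -29 (r(C) = -27 - 1*2 = -27 - 2 = -29)
-r(D(F(4))) = -1*(-29) = 29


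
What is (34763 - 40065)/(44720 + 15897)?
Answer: -5302/60617 ≈ -0.087467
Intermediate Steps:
(34763 - 40065)/(44720 + 15897) = -5302/60617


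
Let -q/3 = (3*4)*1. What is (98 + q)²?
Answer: 3844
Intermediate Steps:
q = -36 (q = -3*3*4 = -36 ≈ -36.000)
(98 + q)² = (98 - 36)² = 62² = 3844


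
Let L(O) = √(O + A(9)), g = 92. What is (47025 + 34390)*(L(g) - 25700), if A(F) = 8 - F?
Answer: -2092365500 + 81415*√91 ≈ -2.0916e+9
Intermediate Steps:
L(O) = √(-1 + O) (L(O) = √(O + (8 - 1*9)) = √(O + (8 - 9)) = √(O - 1) = √(-1 + O))
(47025 + 34390)*(L(g) - 25700) = (47025 + 34390)*(√(-1 + 92) - 25700) = 81415*(√91 - 25700) = 81415*(-25700 + √91) = -2092365500 + 81415*√91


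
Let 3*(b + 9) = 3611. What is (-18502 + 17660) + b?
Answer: 1058/3 ≈ 352.67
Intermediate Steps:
b = 3584/3 (b = -9 + (1/3)*3611 = -9 + 3611/3 = 3584/3 ≈ 1194.7)
(-18502 + 17660) + b = (-18502 + 17660) + 3584/3 = -842 + 3584/3 = 1058/3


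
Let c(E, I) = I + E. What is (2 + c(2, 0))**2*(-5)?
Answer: -80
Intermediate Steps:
c(E, I) = E + I
(2 + c(2, 0))**2*(-5) = (2 + (2 + 0))**2*(-5) = (2 + 2)**2*(-5) = 4**2*(-5) = 16*(-5) = -80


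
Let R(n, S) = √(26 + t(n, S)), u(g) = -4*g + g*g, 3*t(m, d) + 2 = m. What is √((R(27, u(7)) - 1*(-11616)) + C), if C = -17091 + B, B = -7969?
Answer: √(-120996 + 3*√309)/3 ≈ 115.92*I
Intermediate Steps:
t(m, d) = -⅔ + m/3
u(g) = g² - 4*g (u(g) = -4*g + g² = g² - 4*g)
C = -25060 (C = -17091 - 7969 = -25060)
R(n, S) = √(76/3 + n/3) (R(n, S) = √(26 + (-⅔ + n/3)) = √(76/3 + n/3))
√((R(27, u(7)) - 1*(-11616)) + C) = √((√(228 + 3*27)/3 - 1*(-11616)) - 25060) = √((√(228 + 81)/3 + 11616) - 25060) = √((√309/3 + 11616) - 25060) = √((11616 + √309/3) - 25060) = √(-13444 + √309/3)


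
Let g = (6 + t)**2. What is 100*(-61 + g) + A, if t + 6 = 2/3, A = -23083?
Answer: -262247/9 ≈ -29139.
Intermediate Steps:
t = -16/3 (t = -6 + 2/3 = -16/3 ≈ -5.3333)
g = 4/9 (g = (6 - 16/3)**2 = (2/3)**2 = 4/9 ≈ 0.44444)
100*(-61 + g) + A = 100*(-61 + 4/9) - 23083 = 100*(-545/9) - 23083 = -54500/9 - 23083 = -262247/9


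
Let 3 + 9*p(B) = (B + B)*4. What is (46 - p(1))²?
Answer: 167281/81 ≈ 2065.2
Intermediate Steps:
p(B) = -⅓ + 8*B/9 (p(B) = -⅓ + ((B + B)*4)/9 = -⅓ + ((2*B)*4)/9 = -⅓ + (8*B)/9 = -⅓ + 8*B/9)
(46 - p(1))² = (46 - (-⅓ + (8/9)*1))² = (46 - (-⅓ + 8/9))² = (46 - 1*5/9)² = (46 - 5/9)² = (409/9)² = 167281/81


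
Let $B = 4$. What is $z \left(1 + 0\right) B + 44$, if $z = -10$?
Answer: $4$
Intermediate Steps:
$z \left(1 + 0\right) B + 44 = - 10 \left(1 + 0\right) 4 + 44 = - 10 \cdot 1 \cdot 4 + 44 = \left(-10\right) 4 + 44 = -40 + 44 = 4$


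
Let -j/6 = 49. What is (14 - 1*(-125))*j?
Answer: -40866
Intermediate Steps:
j = -294 (j = -6*49 = -294)
(14 - 1*(-125))*j = (14 - 1*(-125))*(-294) = (14 + 125)*(-294) = 139*(-294) = -40866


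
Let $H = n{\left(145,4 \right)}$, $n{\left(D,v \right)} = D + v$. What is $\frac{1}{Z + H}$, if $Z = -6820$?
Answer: $- \frac{1}{6671} \approx -0.0001499$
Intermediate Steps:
$H = 149$ ($H = 145 + 4 = 149$)
$\frac{1}{Z + H} = \frac{1}{-6820 + 149} = \frac{1}{-6671} = - \frac{1}{6671}$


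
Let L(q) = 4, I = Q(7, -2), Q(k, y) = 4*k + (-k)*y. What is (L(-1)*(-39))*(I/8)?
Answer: -819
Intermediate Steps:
Q(k, y) = 4*k - k*y
I = 42 (I = 7*(4 - 1*(-2)) = 7*(4 + 2) = 7*6 = 42)
(L(-1)*(-39))*(I/8) = (4*(-39))*(42/8) = -6552/8 = -156*21/4 = -819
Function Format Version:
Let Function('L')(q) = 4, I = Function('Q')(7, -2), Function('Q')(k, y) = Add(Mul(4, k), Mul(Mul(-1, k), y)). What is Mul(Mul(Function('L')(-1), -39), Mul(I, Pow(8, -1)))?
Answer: -819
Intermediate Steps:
Function('Q')(k, y) = Add(Mul(4, k), Mul(-1, k, y))
I = 42 (I = Mul(7, Add(4, Mul(-1, -2))) = Mul(7, Add(4, 2)) = Mul(7, 6) = 42)
Mul(Mul(Function('L')(-1), -39), Mul(I, Pow(8, -1))) = Mul(Mul(4, -39), Mul(42, Pow(8, -1))) = Mul(-156, Mul(42, Rational(1, 8))) = Mul(-156, Rational(21, 4)) = -819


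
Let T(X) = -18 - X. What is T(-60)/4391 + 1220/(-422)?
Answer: -2669648/926501 ≈ -2.8814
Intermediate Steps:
T(-60)/4391 + 1220/(-422) = (-18 - 1*(-60))/4391 + 1220/(-422) = (-18 + 60)*(1/4391) + 1220*(-1/422) = 42*(1/4391) - 610/211 = 42/4391 - 610/211 = -2669648/926501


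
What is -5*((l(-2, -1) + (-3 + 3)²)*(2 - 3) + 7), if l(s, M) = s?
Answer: -45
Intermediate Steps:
-5*((l(-2, -1) + (-3 + 3)²)*(2 - 3) + 7) = -5*((-2 + (-3 + 3)²)*(2 - 3) + 7) = -5*((-2 + 0²)*(-1) + 7) = -5*((-2 + 0)*(-1) + 7) = -5*(-2*(-1) + 7) = -5*(2 + 7) = -5*9 = -45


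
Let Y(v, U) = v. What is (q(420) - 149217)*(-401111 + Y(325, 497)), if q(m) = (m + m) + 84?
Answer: 59433758298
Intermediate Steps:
q(m) = 84 + 2*m (q(m) = 2*m + 84 = 84 + 2*m)
(q(420) - 149217)*(-401111 + Y(325, 497)) = ((84 + 2*420) - 149217)*(-401111 + 325) = ((84 + 840) - 149217)*(-400786) = (924 - 149217)*(-400786) = -148293*(-400786) = 59433758298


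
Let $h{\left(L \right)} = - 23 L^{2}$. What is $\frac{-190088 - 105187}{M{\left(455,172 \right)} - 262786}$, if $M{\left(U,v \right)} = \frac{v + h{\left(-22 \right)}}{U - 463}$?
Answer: $\frac{295275}{261416} \approx 1.1295$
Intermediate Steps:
$M{\left(U,v \right)} = \frac{-11132 + v}{-463 + U}$ ($M{\left(U,v \right)} = \frac{v - 23 \left(-22\right)^{2}}{U - 463} = \frac{v - 11132}{-463 + U} = \frac{-11132 + v}{-463 + U}$)
$\frac{-190088 - 105187}{M{\left(455,172 \right)} - 262786} = \frac{-190088 - 105187}{\frac{-11132 + 172}{-463 + 455} - 262786} = - \frac{295275}{\frac{1}{-8} \left(-10960\right) - 262786} = - \frac{295275}{\left(- \frac{1}{8}\right) \left(-10960\right) - 262786} = - \frac{295275}{1370 - 262786} = - \frac{295275}{-261416} = \left(-295275\right) \left(- \frac{1}{261416}\right) = \frac{295275}{261416}$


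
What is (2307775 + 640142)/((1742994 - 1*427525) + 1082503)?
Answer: 982639/799324 ≈ 1.2293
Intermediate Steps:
(2307775 + 640142)/((1742994 - 1*427525) + 1082503) = 2947917/((1742994 - 427525) + 1082503) = 2947917/(1315469 + 1082503) = 2947917/2397972 = 2947917*(1/2397972) = 982639/799324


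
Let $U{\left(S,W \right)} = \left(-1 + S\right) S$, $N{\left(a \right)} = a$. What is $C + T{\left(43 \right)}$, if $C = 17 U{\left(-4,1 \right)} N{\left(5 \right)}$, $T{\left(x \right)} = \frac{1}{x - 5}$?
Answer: $\frac{64601}{38} \approx 1700.0$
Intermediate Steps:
$T{\left(x \right)} = \frac{1}{-5 + x}$
$U{\left(S,W \right)} = S \left(-1 + S\right)$
$C = 1700$ ($C = 17 \left(- 4 \left(-1 - 4\right)\right) 5 = 17 \left(\left(-4\right) \left(-5\right)\right) 5 = 17 \cdot 20 \cdot 5 = 340 \cdot 5 = 1700$)
$C + T{\left(43 \right)} = 1700 + \frac{1}{-5 + 43} = 1700 + \frac{1}{38} = \frac{64601}{38}$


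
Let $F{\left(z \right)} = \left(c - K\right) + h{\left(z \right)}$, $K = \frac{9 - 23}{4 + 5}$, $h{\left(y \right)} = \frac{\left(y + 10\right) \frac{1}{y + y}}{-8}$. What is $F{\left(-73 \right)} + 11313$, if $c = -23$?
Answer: $\frac{118696265}{10512} \approx 11292.0$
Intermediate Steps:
$h{\left(y \right)} = - \frac{10 + y}{16 y}$ ($h{\left(y \right)} = \frac{10 + y}{2 y} \left(- \frac{1}{8}\right) = - \frac{10 + y}{16 y}$)
$K = - \frac{14}{9} \approx -1.5556$
$F{\left(z \right)} = - \frac{193}{9} + \frac{-10 - z}{16 z}$ ($F{\left(z \right)} = \left(-23 - - \frac{14}{9}\right) + \frac{-10 - z}{16 z} = \left(-23 + \frac{14}{9}\right) + \frac{-10 - z}{16 z} = - \frac{193}{9} + \frac{-10 - z}{16 z}$)
$F{\left(-73 \right)} + 11313 = \frac{-90 - -226081}{144 \left(-73\right)} + 11313 = \frac{1}{144} \left(- \frac{1}{73}\right) \left(-90 + 226081\right) + 11313 = \frac{1}{144} \left(- \frac{1}{73}\right) 225991 + 11313 = - \frac{225991}{10512} + 11313 = \frac{118696265}{10512}$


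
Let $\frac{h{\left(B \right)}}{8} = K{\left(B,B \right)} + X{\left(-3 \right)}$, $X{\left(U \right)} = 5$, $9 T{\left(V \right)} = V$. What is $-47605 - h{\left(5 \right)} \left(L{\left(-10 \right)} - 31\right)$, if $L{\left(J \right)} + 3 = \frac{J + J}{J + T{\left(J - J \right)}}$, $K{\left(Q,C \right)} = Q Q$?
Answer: $-39925$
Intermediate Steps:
$T{\left(V \right)} = \frac{V}{9}$
$K{\left(Q,C \right)} = Q^{2}$
$L{\left(J \right)} = -1$ ($L{\left(J \right)} = -3 + \frac{J + J}{J + \frac{J - J}{9}} = -3 + \frac{2 J}{J + \frac{1}{9} \cdot 0} = -3 + \frac{2 J}{J + 0} = -3 + \frac{2 J}{J} = -3 + 2 = -1$)
$h{\left(B \right)} = 40 + 8 B^{2}$ ($h{\left(B \right)} = 8 \left(B^{2} + 5\right) = 8 \left(5 + B^{2}\right) = 40 + 8 B^{2}$)
$-47605 - h{\left(5 \right)} \left(L{\left(-10 \right)} - 31\right) = -47605 - \left(40 + 8 \cdot 5^{2}\right) \left(-1 - 31\right) = -47605 - \left(40 + 8 \cdot 25\right) \left(-32\right) = -47605 - \left(40 + 200\right) \left(-32\right) = -47605 - 240 \left(-32\right) = -47605 - -7680 = -47605 + 7680 = -39925$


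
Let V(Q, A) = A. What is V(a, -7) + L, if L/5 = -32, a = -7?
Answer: -167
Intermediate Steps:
L = -160 (L = 5*(-32) = -160)
V(a, -7) + L = -7 - 160 = -167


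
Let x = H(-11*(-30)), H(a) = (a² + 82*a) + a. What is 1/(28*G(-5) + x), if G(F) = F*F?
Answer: 1/136990 ≈ 7.2998e-6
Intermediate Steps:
H(a) = a² + 83*a
G(F) = F²
x = 136290 (x = (-11*(-30))*(83 - 11*(-30)) = 330*(83 + 330) = 330*413 = 136290)
1/(28*G(-5) + x) = 1/(28*(-5)² + 136290) = 1/(28*25 + 136290) = 1/(700 + 136290) = 1/136990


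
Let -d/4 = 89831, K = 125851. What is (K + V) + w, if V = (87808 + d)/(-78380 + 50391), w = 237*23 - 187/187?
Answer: 3675255205/27989 ≈ 1.3131e+5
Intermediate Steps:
w = 5450 (w = 5451 - 187*1/187 = 5451 - 1 = 5450)
d = -359324 (d = -4*89831 = -359324)
V = 271516/27989 (V = (87808 - 359324)/(-78380 + 50391) = -271516/(-27989) = -271516*(-1/27989) = 271516/27989 ≈ 9.7008)
(K + V) + w = (125851 + 271516/27989) + 5450 = 3522715155/27989 + 5450 = 3675255205/27989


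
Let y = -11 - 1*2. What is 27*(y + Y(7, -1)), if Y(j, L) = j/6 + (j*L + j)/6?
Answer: -639/2 ≈ -319.50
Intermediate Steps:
y = -13 (y = -11 - 2 = -13)
Y(j, L) = j/3 + L*j/6 (Y(j, L) = j*(⅙) + (L*j + j)*(⅙) = j/6 + (j + L*j)*(⅙) = j/6 + (j/6 + L*j/6) = j/3 + L*j/6)
27*(y + Y(7, -1)) = 27*(-13 + (⅙)*7*(2 - 1)) = 27*(-13 + (⅙)*7*1) = 27*(-13 + 7/6) = 27*(-71/6) = -639/2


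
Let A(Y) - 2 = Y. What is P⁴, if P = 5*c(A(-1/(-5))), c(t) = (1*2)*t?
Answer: 234256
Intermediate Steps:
A(Y) = 2 + Y
c(t) = 2*t
P = 22 (P = 5*(2*(2 - 1/(-5))) = 5*(2*(2 - 1*(-⅕))) = 5*(2*(2 + ⅕)) = 5*(2*(11/5)) = 5*(22/5) = 22)
P⁴ = 22⁴ = 234256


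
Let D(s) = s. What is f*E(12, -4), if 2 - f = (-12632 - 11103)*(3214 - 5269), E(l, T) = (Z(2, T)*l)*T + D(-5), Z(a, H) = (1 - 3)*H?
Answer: 18973639547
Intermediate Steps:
Z(a, H) = -2*H
E(l, T) = -5 - 2*l*T² (E(l, T) = ((-2*T)*l)*T - 5 = (-2*T*l)*T - 5 = -2*l*T² - 5 = -5 - 2*l*T²)
f = -48775423 (f = 2 - (-12632 - 11103)*(3214 - 5269) = 2 - (-23735)*(-2055) = 2 - 1*48775425 = 2 - 48775425 = -48775423)
f*E(12, -4) = -48775423*(-5 - 2*12*(-4)²) = -48775423*(-5 - 2*12*16) = -48775423*(-5 - 384) = -48775423*(-389) = 18973639547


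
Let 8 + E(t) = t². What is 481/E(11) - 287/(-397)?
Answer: 223388/44861 ≈ 4.9796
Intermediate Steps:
E(t) = -8 + t²
481/E(11) - 287/(-397) = 481/(-8 + 11²) - 287/(-397) = 481/(-8 + 121) - 287*(-1/397) = 481/113 + 287/397 = 223388/44861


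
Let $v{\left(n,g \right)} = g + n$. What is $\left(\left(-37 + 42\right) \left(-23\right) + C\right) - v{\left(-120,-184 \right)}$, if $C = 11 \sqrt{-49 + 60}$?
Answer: $189 + 11 \sqrt{11} \approx 225.48$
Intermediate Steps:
$C = 11 \sqrt{11} \approx 36.483$
$\left(\left(-37 + 42\right) \left(-23\right) + C\right) - v{\left(-120,-184 \right)} = \left(\left(-37 + 42\right) \left(-23\right) + 11 \sqrt{11}\right) - \left(-184 - 120\right) = \left(5 \left(-23\right) + 11 \sqrt{11}\right) - -304 = \left(-115 + 11 \sqrt{11}\right) + 304 = 189 + 11 \sqrt{11}$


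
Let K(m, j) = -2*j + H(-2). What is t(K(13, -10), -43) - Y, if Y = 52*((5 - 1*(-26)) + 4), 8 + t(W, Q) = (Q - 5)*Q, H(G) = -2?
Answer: 236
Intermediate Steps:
K(m, j) = -2 - 2*j (K(m, j) = -2*j - 2 = -2 - 2*j)
t(W, Q) = -8 + Q*(-5 + Q) (t(W, Q) = -8 + (Q - 5)*Q = -8 + (-5 + Q)*Q = -8 + Q*(-5 + Q))
Y = 1820 (Y = 52*((5 + 26) + 4) = 52*(31 + 4) = 52*35 = 1820)
t(K(13, -10), -43) - Y = (-8 + (-43)² - 5*(-43)) - 1*1820 = (-8 + 1849 + 215) - 1820 = 2056 - 1820 = 236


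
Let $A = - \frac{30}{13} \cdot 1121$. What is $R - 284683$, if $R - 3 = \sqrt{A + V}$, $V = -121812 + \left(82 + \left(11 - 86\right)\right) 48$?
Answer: $-284680 + \frac{3 i \sqrt{2329626}}{13} \approx -2.8468 \cdot 10^{5} + 352.23 i$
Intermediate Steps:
$V = -121476$ ($V = -121812 + \left(82 - 75\right) 48 = -121812 + 7 \cdot 48 = -121812 + 336 = -121476$)
$A = - \frac{33630}{13}$ ($A = \left(-30\right) \frac{1}{13} \cdot 1121 = \left(- \frac{30}{13}\right) 1121 = - \frac{33630}{13} \approx -2586.9$)
$R = 3 + \frac{3 i \sqrt{2329626}}{13}$ ($R = 3 + \sqrt{- \frac{33630}{13} - 121476} = 3 + \sqrt{- \frac{1612818}{13}} = 3 + \frac{3 i \sqrt{2329626}}{13} \approx 3.0 + 352.23 i$)
$R - 284683 = \left(3 + \frac{3 i \sqrt{2329626}}{13}\right) - 284683 = -284680 + \frac{3 i \sqrt{2329626}}{13}$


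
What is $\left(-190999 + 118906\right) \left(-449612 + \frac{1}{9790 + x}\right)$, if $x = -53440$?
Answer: $\frac{471621923701831}{14550} \approx 3.2414 \cdot 10^{10}$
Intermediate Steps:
$\left(-190999 + 118906\right) \left(-449612 + \frac{1}{9790 + x}\right) = \left(-190999 + 118906\right) \left(-449612 + \frac{1}{9790 - 53440}\right) = - 72093 \left(-449612 + \frac{1}{-43650}\right) = - 72093 \left(-449612 - \frac{1}{43650}\right) = \left(-72093\right) \left(- \frac{19625563801}{43650}\right) = \frac{471621923701831}{14550}$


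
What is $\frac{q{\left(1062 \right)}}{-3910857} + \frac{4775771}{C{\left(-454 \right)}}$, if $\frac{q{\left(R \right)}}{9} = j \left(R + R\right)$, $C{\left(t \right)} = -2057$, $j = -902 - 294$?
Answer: $- \frac{564555418115}{243776753} \approx -2315.9$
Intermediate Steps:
$j = -1196$ ($j = -902 - 294 = -1196$)
$q{\left(R \right)} = - 21528 R$ ($q{\left(R \right)} = 9 \left(- 1196 \left(R + R\right)\right) = 9 \left(- 1196 \cdot 2 R\right) = 9 \left(- 2392 R\right) = - 21528 R$)
$\frac{q{\left(1062 \right)}}{-3910857} + \frac{4775771}{C{\left(-454 \right)}} = \frac{\left(-21528\right) 1062}{-3910857} + \frac{4775771}{-2057} = \left(-22862736\right) \left(- \frac{1}{3910857}\right) + 4775771 \left(- \frac{1}{2057}\right) = \frac{7620912}{1303619} - \frac{434161}{187} = - \frac{564555418115}{243776753}$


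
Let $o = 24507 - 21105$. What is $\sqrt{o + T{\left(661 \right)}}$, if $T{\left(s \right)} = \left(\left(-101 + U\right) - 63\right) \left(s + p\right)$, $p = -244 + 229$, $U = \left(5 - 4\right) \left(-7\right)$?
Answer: $6 i \sqrt{2974} \approx 327.21 i$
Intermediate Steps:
$U = -7$ ($U = 1 \left(-7\right) = -7$)
$o = 3402$
$p = -15$
$T{\left(s \right)} = 2565 - 171 s$ ($T{\left(s \right)} = \left(\left(-101 - 7\right) - 63\right) \left(s - 15\right) = \left(-108 - 63\right) \left(-15 + s\right) = - 171 \left(-15 + s\right) = 2565 - 171 s$)
$\sqrt{o + T{\left(661 \right)}} = \sqrt{3402 + \left(2565 - 113031\right)} = \sqrt{3402 - 110466} = \sqrt{-107064} = 6 i \sqrt{2974}$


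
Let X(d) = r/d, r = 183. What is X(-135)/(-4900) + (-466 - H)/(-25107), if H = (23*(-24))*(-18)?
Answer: 765057509/1845364500 ≈ 0.41458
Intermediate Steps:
X(d) = 183/d
H = 9936 (H = -552*(-18) = 9936)
X(-135)/(-4900) + (-466 - H)/(-25107) = (183/(-135))/(-4900) + (-466 - 1*9936)/(-25107) = (183*(-1/135))*(-1/4900) + (-466 - 9936)*(-1/25107) = -61/45*(-1/4900) - 10402*(-1/25107) = 61/220500 + 10402/25107 = 765057509/1845364500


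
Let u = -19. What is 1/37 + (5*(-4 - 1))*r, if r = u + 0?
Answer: 17576/37 ≈ 475.03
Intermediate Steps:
r = -19 (r = -19 + 0 = -19)
1/37 + (5*(-4 - 1))*r = 1/37 + (5*(-4 - 1))*(-19) = 1/37 + (5*(-5))*(-19) = 1/37 - 25*(-19) = 1/37 + 475 = 17576/37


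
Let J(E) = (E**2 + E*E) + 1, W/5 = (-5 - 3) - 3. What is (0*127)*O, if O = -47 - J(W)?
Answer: 0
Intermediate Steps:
W = -55 (W = 5*((-5 - 3) - 3) = 5*(-8 - 3) = 5*(-11) = -55)
J(E) = 1 + 2*E**2 (J(E) = (E**2 + E**2) + 1 = 2*E**2 + 1 = 1 + 2*E**2)
O = -6098 (O = -47 - (1 + 2*(-55)**2) = -47 - (1 + 2*3025) = -47 - (1 + 6050) = -47 - 1*6051 = -47 - 6051 = -6098)
(0*127)*O = (0*127)*(-6098) = 0*(-6098) = 0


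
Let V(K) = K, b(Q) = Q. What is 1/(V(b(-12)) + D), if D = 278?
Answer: 1/266 ≈ 0.0037594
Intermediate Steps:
1/(V(b(-12)) + D) = 1/(-12 + 278) = 1/266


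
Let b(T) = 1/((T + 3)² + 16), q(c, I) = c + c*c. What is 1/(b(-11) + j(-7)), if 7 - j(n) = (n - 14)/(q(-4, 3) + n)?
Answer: 80/897 ≈ 0.089186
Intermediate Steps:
q(c, I) = c + c²
j(n) = 7 - (-14 + n)/(12 + n) (j(n) = 7 - (n - 14)/(-4*(1 - 4) + n) = 7 - (-14 + n)/(-4*(-3) + n) = 7 - (-14 + n)/(12 + n))
b(T) = 1/(16 + (3 + T)²) (b(T) = 1/((3 + T)² + 16) = 1/(16 + (3 + T)²))
1/(b(-11) + j(-7)) = 1/(1/(16 + (3 - 11)²) + 2*(49 + 3*(-7))/(12 - 7)) = 1/(1/(16 + (-8)²) + 2*(49 - 21)/5) = 1/(1/(16 + 64) + 2*(⅕)*28) = 1/(1/80 + 56/5) = 1/(897/80) = 80/897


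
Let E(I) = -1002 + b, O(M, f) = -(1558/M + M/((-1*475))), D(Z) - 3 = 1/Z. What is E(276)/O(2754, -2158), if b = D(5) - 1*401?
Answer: -915574185/3422233 ≈ -267.54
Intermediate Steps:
D(Z) = 3 + 1/Z
b = -1989/5 (b = (3 + 1/5) - 1*401 = (3 + 1/5) - 401 = 16/5 - 401 = -1989/5 ≈ -397.80)
O(M, f) = -1558/M + M/475 (O(M, f) = -(1558/M + M/(-475)) = -(1558/M + M*(-1/475)) = -(1558/M - M/475) = -1558/M + M/475)
E(I) = -6999/5 (E(I) = -1002 - 1989/5 = -6999/5)
E(276)/O(2754, -2158) = -6999/(5*(-1558/2754 + (1/475)*2754)) = -6999/(5*(-1558*1/2754 + 2754/475)) = -6999/(5*(-779/1377 + 2754/475)) = -6999/(5*3422233/654075) = -6999/5*654075/3422233 = -915574185/3422233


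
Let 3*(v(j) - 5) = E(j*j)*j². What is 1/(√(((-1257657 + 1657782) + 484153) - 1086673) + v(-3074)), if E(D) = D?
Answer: 267877790023773/7973167820891179711546838836 - 9*I*√202395/7973167820891179711546838836 ≈ 3.3597e-14 - 5.0782e-25*I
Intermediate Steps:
v(j) = 5 + j⁴/3 (v(j) = 5 + ((j*j)*j²)/3 = 5 + (j²*j²)/3 = 5 + j⁴/3)
1/(√(((-1257657 + 1657782) + 484153) - 1086673) + v(-3074)) = 1/(√(((-1257657 + 1657782) + 484153) - 1086673) + (5 + (⅓)*(-3074)⁴)) = 1/(√((400125 + 484153) - 1086673) + (5 + (⅓)*89292596674576)) = 1/(√(884278 - 1086673) + (5 + 89292596674576/3)) = 1/(√(-202395) + 89292596674591/3) = 1/(I*√202395 + 89292596674591/3) = 1/(89292596674591/3 + I*√202395)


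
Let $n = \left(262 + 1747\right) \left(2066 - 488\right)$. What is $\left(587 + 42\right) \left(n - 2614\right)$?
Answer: $1992412852$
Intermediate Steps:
$n = 3170202$ ($n = 2009 \cdot 1578 = 3170202$)
$\left(587 + 42\right) \left(n - 2614\right) = \left(587 + 42\right) \left(3170202 - 2614\right) = 629 \cdot 3167588 = 1992412852$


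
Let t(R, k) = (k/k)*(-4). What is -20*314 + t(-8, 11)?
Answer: -6284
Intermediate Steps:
t(R, k) = -4 (t(R, k) = 1*(-4) = -4)
-20*314 + t(-8, 11) = -20*314 - 4 = -6280 - 4 = -6284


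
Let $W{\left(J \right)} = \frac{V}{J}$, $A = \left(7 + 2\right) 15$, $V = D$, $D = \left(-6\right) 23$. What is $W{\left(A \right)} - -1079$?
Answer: $\frac{48509}{45} \approx 1078.0$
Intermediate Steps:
$D = -138$
$V = -138$
$A = 135$ ($A = 9 \cdot 15 = 135$)
$W{\left(J \right)} = - \frac{138}{J}$
$W{\left(A \right)} - -1079 = - \frac{138}{135} - -1079 = \left(-138\right) \frac{1}{135} + 1079 = - \frac{46}{45} + 1079 = \frac{48509}{45}$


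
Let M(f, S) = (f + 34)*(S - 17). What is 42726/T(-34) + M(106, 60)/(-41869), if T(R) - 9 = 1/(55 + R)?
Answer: 18782824487/3977555 ≈ 4722.2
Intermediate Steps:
T(R) = 9 + 1/(55 + R)
M(f, S) = (-17 + S)*(34 + f) (M(f, S) = (34 + f)*(-17 + S) = (-17 + S)*(34 + f))
42726/T(-34) + M(106, 60)/(-41869) = 42726/(((496 + 9*(-34))/(55 - 34))) + (-578 - 17*106 + 34*60 + 60*106)/(-41869) = 42726/(((496 - 306)/21)) + (-578 - 1802 + 2040 + 6360)*(-1/41869) = 42726/(((1/21)*190)) + 6020*(-1/41869) = 42726/(190/21) - 6020/41869 = 42726*(21/190) - 6020/41869 = 448623/95 - 6020/41869 = 18782824487/3977555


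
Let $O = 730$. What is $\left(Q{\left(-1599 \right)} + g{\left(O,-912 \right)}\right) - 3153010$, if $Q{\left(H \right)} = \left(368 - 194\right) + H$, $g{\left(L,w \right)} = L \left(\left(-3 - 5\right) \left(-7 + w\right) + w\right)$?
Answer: $1546765$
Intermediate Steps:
$g{\left(L,w \right)} = L \left(56 - 7 w\right)$ ($g{\left(L,w \right)} = L \left(- 8 \left(-7 + w\right) + w\right) = L \left(\left(56 - 8 w\right) + w\right) = L \left(56 - 7 w\right)$)
$Q{\left(H \right)} = 174 + H$
$\left(Q{\left(-1599 \right)} + g{\left(O,-912 \right)}\right) - 3153010 = \left(\left(174 - 1599\right) + 7 \cdot 730 \left(8 - -912\right)\right) - 3153010 = \left(-1425 + 7 \cdot 730 \left(8 + 912\right)\right) - 3153010 = \left(-1425 + 7 \cdot 730 \cdot 920\right) - 3153010 = \left(-1425 + 4701200\right) - 3153010 = 4699775 - 3153010 = 1546765$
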